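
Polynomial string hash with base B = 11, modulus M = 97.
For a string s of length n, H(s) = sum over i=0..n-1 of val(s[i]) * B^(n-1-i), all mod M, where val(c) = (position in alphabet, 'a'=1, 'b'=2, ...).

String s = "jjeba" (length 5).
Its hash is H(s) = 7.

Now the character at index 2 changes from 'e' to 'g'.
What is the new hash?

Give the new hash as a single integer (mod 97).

val('e') = 5, val('g') = 7
Position k = 2, exponent = n-1-k = 2
B^2 mod M = 11^2 mod 97 = 24
Delta = (7 - 5) * 24 mod 97 = 48
New hash = (7 + 48) mod 97 = 55

Answer: 55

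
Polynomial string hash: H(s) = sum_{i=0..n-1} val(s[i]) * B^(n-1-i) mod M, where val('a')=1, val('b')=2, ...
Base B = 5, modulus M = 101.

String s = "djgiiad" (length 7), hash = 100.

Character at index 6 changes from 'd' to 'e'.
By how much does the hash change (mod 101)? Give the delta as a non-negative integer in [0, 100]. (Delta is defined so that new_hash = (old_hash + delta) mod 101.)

Delta formula: (val(new) - val(old)) * B^(n-1-k) mod M
  val('e') - val('d') = 5 - 4 = 1
  B^(n-1-k) = 5^0 mod 101 = 1
  Delta = 1 * 1 mod 101 = 1

Answer: 1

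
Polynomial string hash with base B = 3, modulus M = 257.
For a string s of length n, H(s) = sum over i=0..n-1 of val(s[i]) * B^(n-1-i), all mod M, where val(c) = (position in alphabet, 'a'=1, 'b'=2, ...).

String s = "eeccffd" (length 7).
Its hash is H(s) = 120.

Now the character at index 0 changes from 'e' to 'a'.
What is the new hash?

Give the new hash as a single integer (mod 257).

val('e') = 5, val('a') = 1
Position k = 0, exponent = n-1-k = 6
B^6 mod M = 3^6 mod 257 = 215
Delta = (1 - 5) * 215 mod 257 = 168
New hash = (120 + 168) mod 257 = 31

Answer: 31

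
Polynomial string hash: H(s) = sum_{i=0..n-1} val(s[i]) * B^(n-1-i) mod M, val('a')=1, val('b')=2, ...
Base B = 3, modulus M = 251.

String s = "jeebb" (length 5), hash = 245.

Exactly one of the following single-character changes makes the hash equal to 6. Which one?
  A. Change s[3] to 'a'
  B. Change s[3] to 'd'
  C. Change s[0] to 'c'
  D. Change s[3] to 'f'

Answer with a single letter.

Option A: s[3]='b'->'a', delta=(1-2)*3^1 mod 251 = 248, hash=245+248 mod 251 = 242
Option B: s[3]='b'->'d', delta=(4-2)*3^1 mod 251 = 6, hash=245+6 mod 251 = 0
Option C: s[0]='j'->'c', delta=(3-10)*3^4 mod 251 = 186, hash=245+186 mod 251 = 180
Option D: s[3]='b'->'f', delta=(6-2)*3^1 mod 251 = 12, hash=245+12 mod 251 = 6 <-- target

Answer: D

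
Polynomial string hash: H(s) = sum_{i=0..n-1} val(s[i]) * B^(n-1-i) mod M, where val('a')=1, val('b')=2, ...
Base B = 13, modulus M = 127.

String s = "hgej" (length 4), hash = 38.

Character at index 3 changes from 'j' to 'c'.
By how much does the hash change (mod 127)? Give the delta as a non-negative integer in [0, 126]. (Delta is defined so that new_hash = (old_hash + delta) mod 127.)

Answer: 120

Derivation:
Delta formula: (val(new) - val(old)) * B^(n-1-k) mod M
  val('c') - val('j') = 3 - 10 = -7
  B^(n-1-k) = 13^0 mod 127 = 1
  Delta = -7 * 1 mod 127 = 120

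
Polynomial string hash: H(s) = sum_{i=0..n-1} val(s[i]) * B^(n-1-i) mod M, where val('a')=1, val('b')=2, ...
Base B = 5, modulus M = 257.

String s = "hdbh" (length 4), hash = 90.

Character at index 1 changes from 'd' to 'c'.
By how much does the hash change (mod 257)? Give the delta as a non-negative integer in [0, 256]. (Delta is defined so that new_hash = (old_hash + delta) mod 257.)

Answer: 232

Derivation:
Delta formula: (val(new) - val(old)) * B^(n-1-k) mod M
  val('c') - val('d') = 3 - 4 = -1
  B^(n-1-k) = 5^2 mod 257 = 25
  Delta = -1 * 25 mod 257 = 232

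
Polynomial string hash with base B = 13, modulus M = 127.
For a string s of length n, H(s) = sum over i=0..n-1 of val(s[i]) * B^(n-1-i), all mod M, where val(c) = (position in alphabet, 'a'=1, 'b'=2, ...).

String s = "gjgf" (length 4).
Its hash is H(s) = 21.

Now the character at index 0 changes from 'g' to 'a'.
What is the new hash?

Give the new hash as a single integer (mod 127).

Answer: 47

Derivation:
val('g') = 7, val('a') = 1
Position k = 0, exponent = n-1-k = 3
B^3 mod M = 13^3 mod 127 = 38
Delta = (1 - 7) * 38 mod 127 = 26
New hash = (21 + 26) mod 127 = 47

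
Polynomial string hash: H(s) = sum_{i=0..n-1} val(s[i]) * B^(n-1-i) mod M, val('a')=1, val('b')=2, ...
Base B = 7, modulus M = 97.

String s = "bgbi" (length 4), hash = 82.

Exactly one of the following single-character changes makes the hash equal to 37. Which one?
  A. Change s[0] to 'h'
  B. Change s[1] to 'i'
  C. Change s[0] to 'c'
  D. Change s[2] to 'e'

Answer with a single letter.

Option A: s[0]='b'->'h', delta=(8-2)*7^3 mod 97 = 21, hash=82+21 mod 97 = 6
Option B: s[1]='g'->'i', delta=(9-7)*7^2 mod 97 = 1, hash=82+1 mod 97 = 83
Option C: s[0]='b'->'c', delta=(3-2)*7^3 mod 97 = 52, hash=82+52 mod 97 = 37 <-- target
Option D: s[2]='b'->'e', delta=(5-2)*7^1 mod 97 = 21, hash=82+21 mod 97 = 6

Answer: C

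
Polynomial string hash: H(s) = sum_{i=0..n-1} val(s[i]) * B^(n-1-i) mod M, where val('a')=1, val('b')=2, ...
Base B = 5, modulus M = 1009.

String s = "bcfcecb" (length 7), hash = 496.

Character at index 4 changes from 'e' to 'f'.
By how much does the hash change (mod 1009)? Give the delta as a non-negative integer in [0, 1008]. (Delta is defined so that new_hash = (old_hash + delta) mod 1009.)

Answer: 25

Derivation:
Delta formula: (val(new) - val(old)) * B^(n-1-k) mod M
  val('f') - val('e') = 6 - 5 = 1
  B^(n-1-k) = 5^2 mod 1009 = 25
  Delta = 1 * 25 mod 1009 = 25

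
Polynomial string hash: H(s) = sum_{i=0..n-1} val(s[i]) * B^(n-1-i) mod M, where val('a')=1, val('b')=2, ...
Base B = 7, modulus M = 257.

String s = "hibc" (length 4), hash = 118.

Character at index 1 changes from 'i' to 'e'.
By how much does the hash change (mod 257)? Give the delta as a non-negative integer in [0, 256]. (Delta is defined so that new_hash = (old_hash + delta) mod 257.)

Delta formula: (val(new) - val(old)) * B^(n-1-k) mod M
  val('e') - val('i') = 5 - 9 = -4
  B^(n-1-k) = 7^2 mod 257 = 49
  Delta = -4 * 49 mod 257 = 61

Answer: 61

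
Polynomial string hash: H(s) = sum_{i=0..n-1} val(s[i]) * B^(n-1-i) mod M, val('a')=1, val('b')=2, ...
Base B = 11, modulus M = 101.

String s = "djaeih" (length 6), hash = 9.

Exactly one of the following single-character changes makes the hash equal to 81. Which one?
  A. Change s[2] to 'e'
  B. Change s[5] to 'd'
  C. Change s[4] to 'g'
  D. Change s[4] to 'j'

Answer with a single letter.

Answer: A

Derivation:
Option A: s[2]='a'->'e', delta=(5-1)*11^3 mod 101 = 72, hash=9+72 mod 101 = 81 <-- target
Option B: s[5]='h'->'d', delta=(4-8)*11^0 mod 101 = 97, hash=9+97 mod 101 = 5
Option C: s[4]='i'->'g', delta=(7-9)*11^1 mod 101 = 79, hash=9+79 mod 101 = 88
Option D: s[4]='i'->'j', delta=(10-9)*11^1 mod 101 = 11, hash=9+11 mod 101 = 20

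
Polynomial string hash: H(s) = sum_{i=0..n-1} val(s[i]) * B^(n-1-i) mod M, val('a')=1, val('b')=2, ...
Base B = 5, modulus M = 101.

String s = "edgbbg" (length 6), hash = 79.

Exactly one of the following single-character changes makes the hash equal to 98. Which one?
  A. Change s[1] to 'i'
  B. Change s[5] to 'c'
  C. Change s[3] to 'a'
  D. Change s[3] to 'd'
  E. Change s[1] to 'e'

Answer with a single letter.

Option A: s[1]='d'->'i', delta=(9-4)*5^4 mod 101 = 95, hash=79+95 mod 101 = 73
Option B: s[5]='g'->'c', delta=(3-7)*5^0 mod 101 = 97, hash=79+97 mod 101 = 75
Option C: s[3]='b'->'a', delta=(1-2)*5^2 mod 101 = 76, hash=79+76 mod 101 = 54
Option D: s[3]='b'->'d', delta=(4-2)*5^2 mod 101 = 50, hash=79+50 mod 101 = 28
Option E: s[1]='d'->'e', delta=(5-4)*5^4 mod 101 = 19, hash=79+19 mod 101 = 98 <-- target

Answer: E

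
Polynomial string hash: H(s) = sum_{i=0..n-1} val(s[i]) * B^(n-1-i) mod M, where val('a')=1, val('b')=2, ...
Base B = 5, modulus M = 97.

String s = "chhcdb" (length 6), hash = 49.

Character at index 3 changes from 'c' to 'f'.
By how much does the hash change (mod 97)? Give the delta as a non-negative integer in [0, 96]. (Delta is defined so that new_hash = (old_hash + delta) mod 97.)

Answer: 75

Derivation:
Delta formula: (val(new) - val(old)) * B^(n-1-k) mod M
  val('f') - val('c') = 6 - 3 = 3
  B^(n-1-k) = 5^2 mod 97 = 25
  Delta = 3 * 25 mod 97 = 75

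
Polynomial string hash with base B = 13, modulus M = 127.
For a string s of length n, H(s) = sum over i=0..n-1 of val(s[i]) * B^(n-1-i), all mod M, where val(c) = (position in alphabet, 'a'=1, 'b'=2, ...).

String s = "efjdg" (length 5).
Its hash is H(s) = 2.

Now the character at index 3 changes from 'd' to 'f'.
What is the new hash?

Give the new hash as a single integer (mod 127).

val('d') = 4, val('f') = 6
Position k = 3, exponent = n-1-k = 1
B^1 mod M = 13^1 mod 127 = 13
Delta = (6 - 4) * 13 mod 127 = 26
New hash = (2 + 26) mod 127 = 28

Answer: 28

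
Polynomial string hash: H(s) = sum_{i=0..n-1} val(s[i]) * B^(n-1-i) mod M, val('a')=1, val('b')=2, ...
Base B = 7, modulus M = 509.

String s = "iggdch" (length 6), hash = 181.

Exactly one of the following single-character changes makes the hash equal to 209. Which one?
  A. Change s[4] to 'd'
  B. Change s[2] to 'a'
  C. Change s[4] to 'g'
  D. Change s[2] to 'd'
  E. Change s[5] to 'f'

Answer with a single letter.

Option A: s[4]='c'->'d', delta=(4-3)*7^1 mod 509 = 7, hash=181+7 mod 509 = 188
Option B: s[2]='g'->'a', delta=(1-7)*7^3 mod 509 = 487, hash=181+487 mod 509 = 159
Option C: s[4]='c'->'g', delta=(7-3)*7^1 mod 509 = 28, hash=181+28 mod 509 = 209 <-- target
Option D: s[2]='g'->'d', delta=(4-7)*7^3 mod 509 = 498, hash=181+498 mod 509 = 170
Option E: s[5]='h'->'f', delta=(6-8)*7^0 mod 509 = 507, hash=181+507 mod 509 = 179

Answer: C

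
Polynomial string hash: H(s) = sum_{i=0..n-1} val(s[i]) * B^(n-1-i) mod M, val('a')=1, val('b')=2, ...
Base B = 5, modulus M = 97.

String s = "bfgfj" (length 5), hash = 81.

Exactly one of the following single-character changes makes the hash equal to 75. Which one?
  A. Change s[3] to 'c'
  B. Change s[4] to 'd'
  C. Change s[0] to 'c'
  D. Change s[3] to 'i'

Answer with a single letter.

Answer: B

Derivation:
Option A: s[3]='f'->'c', delta=(3-6)*5^1 mod 97 = 82, hash=81+82 mod 97 = 66
Option B: s[4]='j'->'d', delta=(4-10)*5^0 mod 97 = 91, hash=81+91 mod 97 = 75 <-- target
Option C: s[0]='b'->'c', delta=(3-2)*5^4 mod 97 = 43, hash=81+43 mod 97 = 27
Option D: s[3]='f'->'i', delta=(9-6)*5^1 mod 97 = 15, hash=81+15 mod 97 = 96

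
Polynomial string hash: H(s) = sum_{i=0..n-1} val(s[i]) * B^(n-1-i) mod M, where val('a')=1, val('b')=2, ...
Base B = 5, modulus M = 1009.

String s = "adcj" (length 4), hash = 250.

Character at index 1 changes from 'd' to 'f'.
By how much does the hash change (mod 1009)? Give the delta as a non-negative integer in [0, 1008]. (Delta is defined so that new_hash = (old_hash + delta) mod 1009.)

Delta formula: (val(new) - val(old)) * B^(n-1-k) mod M
  val('f') - val('d') = 6 - 4 = 2
  B^(n-1-k) = 5^2 mod 1009 = 25
  Delta = 2 * 25 mod 1009 = 50

Answer: 50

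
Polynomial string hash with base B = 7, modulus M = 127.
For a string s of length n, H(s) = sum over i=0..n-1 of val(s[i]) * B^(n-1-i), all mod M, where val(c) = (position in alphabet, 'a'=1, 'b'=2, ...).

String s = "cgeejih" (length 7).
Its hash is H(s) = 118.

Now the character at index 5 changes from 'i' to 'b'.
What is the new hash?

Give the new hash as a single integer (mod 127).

Answer: 69

Derivation:
val('i') = 9, val('b') = 2
Position k = 5, exponent = n-1-k = 1
B^1 mod M = 7^1 mod 127 = 7
Delta = (2 - 9) * 7 mod 127 = 78
New hash = (118 + 78) mod 127 = 69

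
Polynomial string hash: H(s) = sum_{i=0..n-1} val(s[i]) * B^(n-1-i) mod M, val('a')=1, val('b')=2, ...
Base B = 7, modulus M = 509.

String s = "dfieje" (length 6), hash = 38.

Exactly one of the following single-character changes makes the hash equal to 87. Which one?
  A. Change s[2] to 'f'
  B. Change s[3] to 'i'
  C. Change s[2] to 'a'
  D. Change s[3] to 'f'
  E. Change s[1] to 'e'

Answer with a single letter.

Answer: D

Derivation:
Option A: s[2]='i'->'f', delta=(6-9)*7^3 mod 509 = 498, hash=38+498 mod 509 = 27
Option B: s[3]='e'->'i', delta=(9-5)*7^2 mod 509 = 196, hash=38+196 mod 509 = 234
Option C: s[2]='i'->'a', delta=(1-9)*7^3 mod 509 = 310, hash=38+310 mod 509 = 348
Option D: s[3]='e'->'f', delta=(6-5)*7^2 mod 509 = 49, hash=38+49 mod 509 = 87 <-- target
Option E: s[1]='f'->'e', delta=(5-6)*7^4 mod 509 = 144, hash=38+144 mod 509 = 182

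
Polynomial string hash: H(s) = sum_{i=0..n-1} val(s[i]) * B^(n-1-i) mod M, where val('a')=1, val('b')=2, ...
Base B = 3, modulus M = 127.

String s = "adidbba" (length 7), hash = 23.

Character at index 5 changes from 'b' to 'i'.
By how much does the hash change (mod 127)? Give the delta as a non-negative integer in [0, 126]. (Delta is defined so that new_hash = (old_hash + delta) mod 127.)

Delta formula: (val(new) - val(old)) * B^(n-1-k) mod M
  val('i') - val('b') = 9 - 2 = 7
  B^(n-1-k) = 3^1 mod 127 = 3
  Delta = 7 * 3 mod 127 = 21

Answer: 21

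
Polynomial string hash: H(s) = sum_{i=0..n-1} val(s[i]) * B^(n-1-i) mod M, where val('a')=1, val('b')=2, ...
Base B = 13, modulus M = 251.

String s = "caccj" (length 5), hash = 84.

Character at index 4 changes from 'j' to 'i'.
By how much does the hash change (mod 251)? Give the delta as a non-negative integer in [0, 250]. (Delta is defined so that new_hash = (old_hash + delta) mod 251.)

Answer: 250

Derivation:
Delta formula: (val(new) - val(old)) * B^(n-1-k) mod M
  val('i') - val('j') = 9 - 10 = -1
  B^(n-1-k) = 13^0 mod 251 = 1
  Delta = -1 * 1 mod 251 = 250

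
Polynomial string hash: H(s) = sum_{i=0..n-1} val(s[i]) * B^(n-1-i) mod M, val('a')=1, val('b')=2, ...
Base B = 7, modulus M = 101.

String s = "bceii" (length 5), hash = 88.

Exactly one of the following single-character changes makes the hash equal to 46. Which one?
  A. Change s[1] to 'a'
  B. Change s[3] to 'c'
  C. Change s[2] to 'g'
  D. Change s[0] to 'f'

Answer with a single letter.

Option A: s[1]='c'->'a', delta=(1-3)*7^3 mod 101 = 21, hash=88+21 mod 101 = 8
Option B: s[3]='i'->'c', delta=(3-9)*7^1 mod 101 = 59, hash=88+59 mod 101 = 46 <-- target
Option C: s[2]='e'->'g', delta=(7-5)*7^2 mod 101 = 98, hash=88+98 mod 101 = 85
Option D: s[0]='b'->'f', delta=(6-2)*7^4 mod 101 = 9, hash=88+9 mod 101 = 97

Answer: B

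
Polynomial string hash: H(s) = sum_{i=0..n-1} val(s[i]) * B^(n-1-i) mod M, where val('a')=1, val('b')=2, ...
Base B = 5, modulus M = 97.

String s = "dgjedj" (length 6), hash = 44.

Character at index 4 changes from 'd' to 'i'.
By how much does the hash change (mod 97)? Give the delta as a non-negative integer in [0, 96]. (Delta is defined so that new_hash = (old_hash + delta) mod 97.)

Answer: 25

Derivation:
Delta formula: (val(new) - val(old)) * B^(n-1-k) mod M
  val('i') - val('d') = 9 - 4 = 5
  B^(n-1-k) = 5^1 mod 97 = 5
  Delta = 5 * 5 mod 97 = 25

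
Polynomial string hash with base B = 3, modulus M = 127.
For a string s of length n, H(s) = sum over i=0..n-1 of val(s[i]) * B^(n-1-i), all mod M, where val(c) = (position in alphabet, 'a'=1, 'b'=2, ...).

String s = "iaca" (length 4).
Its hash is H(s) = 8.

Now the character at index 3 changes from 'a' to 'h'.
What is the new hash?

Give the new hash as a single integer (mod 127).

val('a') = 1, val('h') = 8
Position k = 3, exponent = n-1-k = 0
B^0 mod M = 3^0 mod 127 = 1
Delta = (8 - 1) * 1 mod 127 = 7
New hash = (8 + 7) mod 127 = 15

Answer: 15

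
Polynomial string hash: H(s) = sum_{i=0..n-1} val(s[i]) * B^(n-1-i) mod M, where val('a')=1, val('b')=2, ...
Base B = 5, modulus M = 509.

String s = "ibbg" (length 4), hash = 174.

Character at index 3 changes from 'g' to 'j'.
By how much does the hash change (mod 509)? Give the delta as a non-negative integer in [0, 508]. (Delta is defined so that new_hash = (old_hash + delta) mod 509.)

Answer: 3

Derivation:
Delta formula: (val(new) - val(old)) * B^(n-1-k) mod M
  val('j') - val('g') = 10 - 7 = 3
  B^(n-1-k) = 5^0 mod 509 = 1
  Delta = 3 * 1 mod 509 = 3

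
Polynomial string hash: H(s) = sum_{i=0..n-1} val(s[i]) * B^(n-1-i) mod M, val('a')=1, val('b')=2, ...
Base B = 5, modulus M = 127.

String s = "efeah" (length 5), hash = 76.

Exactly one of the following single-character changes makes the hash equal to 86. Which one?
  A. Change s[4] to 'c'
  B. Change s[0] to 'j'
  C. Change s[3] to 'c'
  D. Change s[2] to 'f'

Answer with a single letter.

Answer: C

Derivation:
Option A: s[4]='h'->'c', delta=(3-8)*5^0 mod 127 = 122, hash=76+122 mod 127 = 71
Option B: s[0]='e'->'j', delta=(10-5)*5^4 mod 127 = 77, hash=76+77 mod 127 = 26
Option C: s[3]='a'->'c', delta=(3-1)*5^1 mod 127 = 10, hash=76+10 mod 127 = 86 <-- target
Option D: s[2]='e'->'f', delta=(6-5)*5^2 mod 127 = 25, hash=76+25 mod 127 = 101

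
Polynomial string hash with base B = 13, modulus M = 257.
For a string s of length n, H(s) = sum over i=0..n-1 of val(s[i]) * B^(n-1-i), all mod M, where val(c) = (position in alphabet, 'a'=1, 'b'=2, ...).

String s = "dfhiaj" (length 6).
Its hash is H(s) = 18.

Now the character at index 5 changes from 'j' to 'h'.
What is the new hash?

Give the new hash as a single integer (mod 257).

val('j') = 10, val('h') = 8
Position k = 5, exponent = n-1-k = 0
B^0 mod M = 13^0 mod 257 = 1
Delta = (8 - 10) * 1 mod 257 = 255
New hash = (18 + 255) mod 257 = 16

Answer: 16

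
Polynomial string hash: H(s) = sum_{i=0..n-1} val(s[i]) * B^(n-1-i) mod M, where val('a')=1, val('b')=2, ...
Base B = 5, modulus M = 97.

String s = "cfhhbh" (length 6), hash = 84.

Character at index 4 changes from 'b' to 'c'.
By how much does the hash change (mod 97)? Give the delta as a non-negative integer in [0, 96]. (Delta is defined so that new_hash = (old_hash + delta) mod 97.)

Delta formula: (val(new) - val(old)) * B^(n-1-k) mod M
  val('c') - val('b') = 3 - 2 = 1
  B^(n-1-k) = 5^1 mod 97 = 5
  Delta = 1 * 5 mod 97 = 5

Answer: 5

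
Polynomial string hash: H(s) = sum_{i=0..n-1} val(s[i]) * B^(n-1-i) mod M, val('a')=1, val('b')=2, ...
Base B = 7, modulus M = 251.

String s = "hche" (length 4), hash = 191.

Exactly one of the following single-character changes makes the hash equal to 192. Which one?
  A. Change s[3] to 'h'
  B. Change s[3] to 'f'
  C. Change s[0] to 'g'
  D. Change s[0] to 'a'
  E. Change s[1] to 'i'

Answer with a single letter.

Answer: B

Derivation:
Option A: s[3]='e'->'h', delta=(8-5)*7^0 mod 251 = 3, hash=191+3 mod 251 = 194
Option B: s[3]='e'->'f', delta=(6-5)*7^0 mod 251 = 1, hash=191+1 mod 251 = 192 <-- target
Option C: s[0]='h'->'g', delta=(7-8)*7^3 mod 251 = 159, hash=191+159 mod 251 = 99
Option D: s[0]='h'->'a', delta=(1-8)*7^3 mod 251 = 109, hash=191+109 mod 251 = 49
Option E: s[1]='c'->'i', delta=(9-3)*7^2 mod 251 = 43, hash=191+43 mod 251 = 234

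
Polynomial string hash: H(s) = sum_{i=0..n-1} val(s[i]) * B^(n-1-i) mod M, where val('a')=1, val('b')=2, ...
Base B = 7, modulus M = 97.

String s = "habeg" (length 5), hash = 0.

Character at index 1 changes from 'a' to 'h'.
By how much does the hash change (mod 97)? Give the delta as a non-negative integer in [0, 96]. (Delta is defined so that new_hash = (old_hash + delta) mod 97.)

Delta formula: (val(new) - val(old)) * B^(n-1-k) mod M
  val('h') - val('a') = 8 - 1 = 7
  B^(n-1-k) = 7^3 mod 97 = 52
  Delta = 7 * 52 mod 97 = 73

Answer: 73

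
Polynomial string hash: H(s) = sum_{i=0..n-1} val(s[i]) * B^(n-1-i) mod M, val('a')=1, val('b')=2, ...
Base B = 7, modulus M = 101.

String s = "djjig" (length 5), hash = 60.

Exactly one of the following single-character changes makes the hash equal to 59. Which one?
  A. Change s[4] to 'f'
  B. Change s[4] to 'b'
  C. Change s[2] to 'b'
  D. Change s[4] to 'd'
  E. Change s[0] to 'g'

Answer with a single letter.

Option A: s[4]='g'->'f', delta=(6-7)*7^0 mod 101 = 100, hash=60+100 mod 101 = 59 <-- target
Option B: s[4]='g'->'b', delta=(2-7)*7^0 mod 101 = 96, hash=60+96 mod 101 = 55
Option C: s[2]='j'->'b', delta=(2-10)*7^2 mod 101 = 12, hash=60+12 mod 101 = 72
Option D: s[4]='g'->'d', delta=(4-7)*7^0 mod 101 = 98, hash=60+98 mod 101 = 57
Option E: s[0]='d'->'g', delta=(7-4)*7^4 mod 101 = 32, hash=60+32 mod 101 = 92

Answer: A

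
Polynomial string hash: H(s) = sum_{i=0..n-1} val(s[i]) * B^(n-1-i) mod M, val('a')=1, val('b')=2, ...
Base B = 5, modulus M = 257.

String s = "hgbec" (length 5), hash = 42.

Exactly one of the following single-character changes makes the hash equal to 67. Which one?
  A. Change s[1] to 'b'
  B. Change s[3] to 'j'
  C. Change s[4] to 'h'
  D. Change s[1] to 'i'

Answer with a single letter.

Answer: B

Derivation:
Option A: s[1]='g'->'b', delta=(2-7)*5^3 mod 257 = 146, hash=42+146 mod 257 = 188
Option B: s[3]='e'->'j', delta=(10-5)*5^1 mod 257 = 25, hash=42+25 mod 257 = 67 <-- target
Option C: s[4]='c'->'h', delta=(8-3)*5^0 mod 257 = 5, hash=42+5 mod 257 = 47
Option D: s[1]='g'->'i', delta=(9-7)*5^3 mod 257 = 250, hash=42+250 mod 257 = 35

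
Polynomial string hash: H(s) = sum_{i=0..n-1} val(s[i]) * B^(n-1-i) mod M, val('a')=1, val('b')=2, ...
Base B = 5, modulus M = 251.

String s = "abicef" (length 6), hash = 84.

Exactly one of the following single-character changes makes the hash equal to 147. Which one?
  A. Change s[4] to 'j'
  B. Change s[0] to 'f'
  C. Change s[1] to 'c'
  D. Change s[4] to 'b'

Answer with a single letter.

Option A: s[4]='e'->'j', delta=(10-5)*5^1 mod 251 = 25, hash=84+25 mod 251 = 109
Option B: s[0]='a'->'f', delta=(6-1)*5^5 mod 251 = 63, hash=84+63 mod 251 = 147 <-- target
Option C: s[1]='b'->'c', delta=(3-2)*5^4 mod 251 = 123, hash=84+123 mod 251 = 207
Option D: s[4]='e'->'b', delta=(2-5)*5^1 mod 251 = 236, hash=84+236 mod 251 = 69

Answer: B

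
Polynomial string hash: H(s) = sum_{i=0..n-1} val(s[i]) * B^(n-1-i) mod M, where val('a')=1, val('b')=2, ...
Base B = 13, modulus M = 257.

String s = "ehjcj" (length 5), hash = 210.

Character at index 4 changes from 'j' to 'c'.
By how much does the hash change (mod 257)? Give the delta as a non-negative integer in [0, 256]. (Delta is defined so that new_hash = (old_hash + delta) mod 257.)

Delta formula: (val(new) - val(old)) * B^(n-1-k) mod M
  val('c') - val('j') = 3 - 10 = -7
  B^(n-1-k) = 13^0 mod 257 = 1
  Delta = -7 * 1 mod 257 = 250

Answer: 250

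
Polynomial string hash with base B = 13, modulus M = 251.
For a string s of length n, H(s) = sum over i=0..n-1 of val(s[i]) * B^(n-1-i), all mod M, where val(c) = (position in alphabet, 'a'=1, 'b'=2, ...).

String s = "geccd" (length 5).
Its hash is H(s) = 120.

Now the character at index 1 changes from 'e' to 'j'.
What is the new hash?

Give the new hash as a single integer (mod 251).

Answer: 61

Derivation:
val('e') = 5, val('j') = 10
Position k = 1, exponent = n-1-k = 3
B^3 mod M = 13^3 mod 251 = 189
Delta = (10 - 5) * 189 mod 251 = 192
New hash = (120 + 192) mod 251 = 61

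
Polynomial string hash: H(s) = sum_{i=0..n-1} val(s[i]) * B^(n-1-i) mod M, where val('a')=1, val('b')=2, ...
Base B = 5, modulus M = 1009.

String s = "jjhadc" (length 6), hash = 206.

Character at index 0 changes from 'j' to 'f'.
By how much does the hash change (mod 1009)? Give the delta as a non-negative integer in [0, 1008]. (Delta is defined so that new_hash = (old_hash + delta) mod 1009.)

Delta formula: (val(new) - val(old)) * B^(n-1-k) mod M
  val('f') - val('j') = 6 - 10 = -4
  B^(n-1-k) = 5^5 mod 1009 = 98
  Delta = -4 * 98 mod 1009 = 617

Answer: 617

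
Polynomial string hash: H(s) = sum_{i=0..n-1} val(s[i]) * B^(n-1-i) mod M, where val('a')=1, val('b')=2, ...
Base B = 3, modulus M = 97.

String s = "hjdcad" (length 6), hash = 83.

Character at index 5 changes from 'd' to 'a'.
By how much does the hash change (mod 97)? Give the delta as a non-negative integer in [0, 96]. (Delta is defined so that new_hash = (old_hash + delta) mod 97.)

Answer: 94

Derivation:
Delta formula: (val(new) - val(old)) * B^(n-1-k) mod M
  val('a') - val('d') = 1 - 4 = -3
  B^(n-1-k) = 3^0 mod 97 = 1
  Delta = -3 * 1 mod 97 = 94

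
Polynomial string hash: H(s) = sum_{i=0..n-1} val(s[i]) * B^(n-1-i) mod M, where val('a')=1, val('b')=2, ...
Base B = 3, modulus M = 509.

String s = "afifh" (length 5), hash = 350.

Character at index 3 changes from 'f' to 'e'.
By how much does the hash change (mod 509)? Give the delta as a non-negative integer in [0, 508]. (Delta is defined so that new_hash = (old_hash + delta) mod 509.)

Delta formula: (val(new) - val(old)) * B^(n-1-k) mod M
  val('e') - val('f') = 5 - 6 = -1
  B^(n-1-k) = 3^1 mod 509 = 3
  Delta = -1 * 3 mod 509 = 506

Answer: 506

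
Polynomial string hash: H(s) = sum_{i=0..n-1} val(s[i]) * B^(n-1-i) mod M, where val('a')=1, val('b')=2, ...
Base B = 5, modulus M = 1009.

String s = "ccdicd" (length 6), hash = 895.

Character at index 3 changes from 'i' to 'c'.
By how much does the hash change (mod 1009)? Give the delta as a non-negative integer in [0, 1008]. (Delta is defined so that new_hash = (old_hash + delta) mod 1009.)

Answer: 859

Derivation:
Delta formula: (val(new) - val(old)) * B^(n-1-k) mod M
  val('c') - val('i') = 3 - 9 = -6
  B^(n-1-k) = 5^2 mod 1009 = 25
  Delta = -6 * 25 mod 1009 = 859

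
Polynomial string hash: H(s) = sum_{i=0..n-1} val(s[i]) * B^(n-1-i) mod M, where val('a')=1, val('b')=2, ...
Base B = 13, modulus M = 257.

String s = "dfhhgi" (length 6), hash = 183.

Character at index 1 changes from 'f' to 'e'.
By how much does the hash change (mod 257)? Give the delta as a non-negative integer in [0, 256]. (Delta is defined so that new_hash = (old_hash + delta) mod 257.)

Answer: 223

Derivation:
Delta formula: (val(new) - val(old)) * B^(n-1-k) mod M
  val('e') - val('f') = 5 - 6 = -1
  B^(n-1-k) = 13^4 mod 257 = 34
  Delta = -1 * 34 mod 257 = 223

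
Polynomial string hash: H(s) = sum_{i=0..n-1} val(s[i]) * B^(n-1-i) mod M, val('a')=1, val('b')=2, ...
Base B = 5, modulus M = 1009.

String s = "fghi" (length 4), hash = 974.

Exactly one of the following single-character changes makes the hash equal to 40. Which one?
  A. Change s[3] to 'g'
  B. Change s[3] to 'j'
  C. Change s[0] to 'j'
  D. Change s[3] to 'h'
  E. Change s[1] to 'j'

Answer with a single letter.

Answer: E

Derivation:
Option A: s[3]='i'->'g', delta=(7-9)*5^0 mod 1009 = 1007, hash=974+1007 mod 1009 = 972
Option B: s[3]='i'->'j', delta=(10-9)*5^0 mod 1009 = 1, hash=974+1 mod 1009 = 975
Option C: s[0]='f'->'j', delta=(10-6)*5^3 mod 1009 = 500, hash=974+500 mod 1009 = 465
Option D: s[3]='i'->'h', delta=(8-9)*5^0 mod 1009 = 1008, hash=974+1008 mod 1009 = 973
Option E: s[1]='g'->'j', delta=(10-7)*5^2 mod 1009 = 75, hash=974+75 mod 1009 = 40 <-- target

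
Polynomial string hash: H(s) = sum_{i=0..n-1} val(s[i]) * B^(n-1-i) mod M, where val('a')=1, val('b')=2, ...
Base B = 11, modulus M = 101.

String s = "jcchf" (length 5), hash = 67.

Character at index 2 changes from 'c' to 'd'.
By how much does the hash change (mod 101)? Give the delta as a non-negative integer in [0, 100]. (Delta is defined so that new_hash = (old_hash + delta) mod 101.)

Answer: 20

Derivation:
Delta formula: (val(new) - val(old)) * B^(n-1-k) mod M
  val('d') - val('c') = 4 - 3 = 1
  B^(n-1-k) = 11^2 mod 101 = 20
  Delta = 1 * 20 mod 101 = 20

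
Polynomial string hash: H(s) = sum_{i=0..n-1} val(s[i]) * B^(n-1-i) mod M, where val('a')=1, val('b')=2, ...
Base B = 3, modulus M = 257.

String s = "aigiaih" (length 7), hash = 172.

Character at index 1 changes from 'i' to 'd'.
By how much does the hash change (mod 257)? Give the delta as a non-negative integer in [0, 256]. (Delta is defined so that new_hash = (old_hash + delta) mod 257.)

Answer: 70

Derivation:
Delta formula: (val(new) - val(old)) * B^(n-1-k) mod M
  val('d') - val('i') = 4 - 9 = -5
  B^(n-1-k) = 3^5 mod 257 = 243
  Delta = -5 * 243 mod 257 = 70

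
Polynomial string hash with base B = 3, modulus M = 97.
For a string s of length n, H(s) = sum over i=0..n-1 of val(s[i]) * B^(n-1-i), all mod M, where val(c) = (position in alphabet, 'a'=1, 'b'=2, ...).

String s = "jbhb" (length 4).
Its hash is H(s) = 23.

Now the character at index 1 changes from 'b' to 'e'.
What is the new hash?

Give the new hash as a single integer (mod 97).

Answer: 50

Derivation:
val('b') = 2, val('e') = 5
Position k = 1, exponent = n-1-k = 2
B^2 mod M = 3^2 mod 97 = 9
Delta = (5 - 2) * 9 mod 97 = 27
New hash = (23 + 27) mod 97 = 50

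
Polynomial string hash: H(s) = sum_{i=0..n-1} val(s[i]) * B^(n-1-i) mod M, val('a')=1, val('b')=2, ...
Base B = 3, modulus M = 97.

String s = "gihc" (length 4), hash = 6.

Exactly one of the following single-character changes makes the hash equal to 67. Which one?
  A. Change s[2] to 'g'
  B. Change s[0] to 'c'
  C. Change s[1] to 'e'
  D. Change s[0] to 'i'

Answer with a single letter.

Option A: s[2]='h'->'g', delta=(7-8)*3^1 mod 97 = 94, hash=6+94 mod 97 = 3
Option B: s[0]='g'->'c', delta=(3-7)*3^3 mod 97 = 86, hash=6+86 mod 97 = 92
Option C: s[1]='i'->'e', delta=(5-9)*3^2 mod 97 = 61, hash=6+61 mod 97 = 67 <-- target
Option D: s[0]='g'->'i', delta=(9-7)*3^3 mod 97 = 54, hash=6+54 mod 97 = 60

Answer: C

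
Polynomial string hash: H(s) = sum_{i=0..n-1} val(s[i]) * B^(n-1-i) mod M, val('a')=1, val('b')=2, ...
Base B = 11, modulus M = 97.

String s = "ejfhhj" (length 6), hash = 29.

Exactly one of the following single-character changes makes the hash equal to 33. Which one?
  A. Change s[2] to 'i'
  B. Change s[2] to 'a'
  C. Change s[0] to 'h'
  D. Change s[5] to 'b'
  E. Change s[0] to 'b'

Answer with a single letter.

Option A: s[2]='f'->'i', delta=(9-6)*11^3 mod 97 = 16, hash=29+16 mod 97 = 45
Option B: s[2]='f'->'a', delta=(1-6)*11^3 mod 97 = 38, hash=29+38 mod 97 = 67
Option C: s[0]='e'->'h', delta=(8-5)*11^5 mod 97 = 93, hash=29+93 mod 97 = 25
Option D: s[5]='j'->'b', delta=(2-10)*11^0 mod 97 = 89, hash=29+89 mod 97 = 21
Option E: s[0]='e'->'b', delta=(2-5)*11^5 mod 97 = 4, hash=29+4 mod 97 = 33 <-- target

Answer: E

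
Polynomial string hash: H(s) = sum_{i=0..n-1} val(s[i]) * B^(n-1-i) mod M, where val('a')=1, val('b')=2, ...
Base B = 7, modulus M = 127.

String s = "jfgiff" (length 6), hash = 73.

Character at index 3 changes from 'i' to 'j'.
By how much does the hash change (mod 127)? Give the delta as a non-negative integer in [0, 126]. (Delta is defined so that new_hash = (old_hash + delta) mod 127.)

Delta formula: (val(new) - val(old)) * B^(n-1-k) mod M
  val('j') - val('i') = 10 - 9 = 1
  B^(n-1-k) = 7^2 mod 127 = 49
  Delta = 1 * 49 mod 127 = 49

Answer: 49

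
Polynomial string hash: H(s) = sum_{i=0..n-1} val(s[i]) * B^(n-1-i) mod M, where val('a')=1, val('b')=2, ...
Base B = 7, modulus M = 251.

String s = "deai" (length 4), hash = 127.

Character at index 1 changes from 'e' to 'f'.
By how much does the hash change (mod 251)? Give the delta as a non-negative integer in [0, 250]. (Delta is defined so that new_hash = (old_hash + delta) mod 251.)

Delta formula: (val(new) - val(old)) * B^(n-1-k) mod M
  val('f') - val('e') = 6 - 5 = 1
  B^(n-1-k) = 7^2 mod 251 = 49
  Delta = 1 * 49 mod 251 = 49

Answer: 49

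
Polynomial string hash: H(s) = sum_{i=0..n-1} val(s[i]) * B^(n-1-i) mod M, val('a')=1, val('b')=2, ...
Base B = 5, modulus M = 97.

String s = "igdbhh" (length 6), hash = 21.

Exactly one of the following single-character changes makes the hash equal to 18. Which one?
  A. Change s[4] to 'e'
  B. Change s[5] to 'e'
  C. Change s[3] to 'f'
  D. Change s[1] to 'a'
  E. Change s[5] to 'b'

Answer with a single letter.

Answer: B

Derivation:
Option A: s[4]='h'->'e', delta=(5-8)*5^1 mod 97 = 82, hash=21+82 mod 97 = 6
Option B: s[5]='h'->'e', delta=(5-8)*5^0 mod 97 = 94, hash=21+94 mod 97 = 18 <-- target
Option C: s[3]='b'->'f', delta=(6-2)*5^2 mod 97 = 3, hash=21+3 mod 97 = 24
Option D: s[1]='g'->'a', delta=(1-7)*5^4 mod 97 = 33, hash=21+33 mod 97 = 54
Option E: s[5]='h'->'b', delta=(2-8)*5^0 mod 97 = 91, hash=21+91 mod 97 = 15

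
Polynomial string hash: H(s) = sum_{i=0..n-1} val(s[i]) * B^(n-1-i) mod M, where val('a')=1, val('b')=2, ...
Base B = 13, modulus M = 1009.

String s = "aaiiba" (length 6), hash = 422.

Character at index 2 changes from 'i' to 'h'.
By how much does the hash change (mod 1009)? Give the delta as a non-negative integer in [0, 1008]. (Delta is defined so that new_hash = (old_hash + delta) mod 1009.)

Delta formula: (val(new) - val(old)) * B^(n-1-k) mod M
  val('h') - val('i') = 8 - 9 = -1
  B^(n-1-k) = 13^3 mod 1009 = 179
  Delta = -1 * 179 mod 1009 = 830

Answer: 830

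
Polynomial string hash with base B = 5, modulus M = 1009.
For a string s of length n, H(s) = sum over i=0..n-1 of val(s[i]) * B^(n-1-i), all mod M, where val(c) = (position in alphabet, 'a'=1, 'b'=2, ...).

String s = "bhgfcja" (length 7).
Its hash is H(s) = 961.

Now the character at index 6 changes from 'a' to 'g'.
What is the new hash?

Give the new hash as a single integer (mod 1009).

val('a') = 1, val('g') = 7
Position k = 6, exponent = n-1-k = 0
B^0 mod M = 5^0 mod 1009 = 1
Delta = (7 - 1) * 1 mod 1009 = 6
New hash = (961 + 6) mod 1009 = 967

Answer: 967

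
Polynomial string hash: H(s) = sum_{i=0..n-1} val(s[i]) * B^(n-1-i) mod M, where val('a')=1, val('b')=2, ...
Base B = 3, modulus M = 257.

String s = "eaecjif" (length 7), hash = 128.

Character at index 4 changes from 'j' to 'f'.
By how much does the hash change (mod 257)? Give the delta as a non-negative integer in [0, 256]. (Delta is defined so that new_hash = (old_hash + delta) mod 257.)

Answer: 221

Derivation:
Delta formula: (val(new) - val(old)) * B^(n-1-k) mod M
  val('f') - val('j') = 6 - 10 = -4
  B^(n-1-k) = 3^2 mod 257 = 9
  Delta = -4 * 9 mod 257 = 221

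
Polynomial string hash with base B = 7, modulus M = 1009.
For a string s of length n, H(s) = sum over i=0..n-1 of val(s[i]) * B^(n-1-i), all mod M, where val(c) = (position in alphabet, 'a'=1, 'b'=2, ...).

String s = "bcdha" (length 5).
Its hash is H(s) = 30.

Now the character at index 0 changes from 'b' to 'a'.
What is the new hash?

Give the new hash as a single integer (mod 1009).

Answer: 656

Derivation:
val('b') = 2, val('a') = 1
Position k = 0, exponent = n-1-k = 4
B^4 mod M = 7^4 mod 1009 = 383
Delta = (1 - 2) * 383 mod 1009 = 626
New hash = (30 + 626) mod 1009 = 656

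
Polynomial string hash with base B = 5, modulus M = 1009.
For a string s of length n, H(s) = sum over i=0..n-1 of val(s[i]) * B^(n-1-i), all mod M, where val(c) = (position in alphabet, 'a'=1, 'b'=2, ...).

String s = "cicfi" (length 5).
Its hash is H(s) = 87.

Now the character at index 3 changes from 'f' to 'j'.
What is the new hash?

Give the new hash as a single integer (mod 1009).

val('f') = 6, val('j') = 10
Position k = 3, exponent = n-1-k = 1
B^1 mod M = 5^1 mod 1009 = 5
Delta = (10 - 6) * 5 mod 1009 = 20
New hash = (87 + 20) mod 1009 = 107

Answer: 107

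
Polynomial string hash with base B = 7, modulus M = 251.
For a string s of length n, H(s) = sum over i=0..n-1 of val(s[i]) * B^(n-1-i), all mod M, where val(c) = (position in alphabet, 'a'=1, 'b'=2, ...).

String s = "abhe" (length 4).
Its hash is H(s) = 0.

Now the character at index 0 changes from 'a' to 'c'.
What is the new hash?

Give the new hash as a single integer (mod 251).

val('a') = 1, val('c') = 3
Position k = 0, exponent = n-1-k = 3
B^3 mod M = 7^3 mod 251 = 92
Delta = (3 - 1) * 92 mod 251 = 184
New hash = (0 + 184) mod 251 = 184

Answer: 184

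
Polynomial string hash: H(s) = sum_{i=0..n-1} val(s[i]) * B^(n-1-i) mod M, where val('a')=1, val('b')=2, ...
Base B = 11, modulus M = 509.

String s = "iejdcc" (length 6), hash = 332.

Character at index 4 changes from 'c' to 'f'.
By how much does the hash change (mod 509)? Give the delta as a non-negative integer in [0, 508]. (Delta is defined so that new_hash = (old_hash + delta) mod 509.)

Answer: 33

Derivation:
Delta formula: (val(new) - val(old)) * B^(n-1-k) mod M
  val('f') - val('c') = 6 - 3 = 3
  B^(n-1-k) = 11^1 mod 509 = 11
  Delta = 3 * 11 mod 509 = 33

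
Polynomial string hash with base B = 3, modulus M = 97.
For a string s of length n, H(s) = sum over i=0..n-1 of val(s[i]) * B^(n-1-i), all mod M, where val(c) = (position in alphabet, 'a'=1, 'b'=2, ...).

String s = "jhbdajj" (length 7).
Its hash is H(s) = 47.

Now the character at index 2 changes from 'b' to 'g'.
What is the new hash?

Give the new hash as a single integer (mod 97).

val('b') = 2, val('g') = 7
Position k = 2, exponent = n-1-k = 4
B^4 mod M = 3^4 mod 97 = 81
Delta = (7 - 2) * 81 mod 97 = 17
New hash = (47 + 17) mod 97 = 64

Answer: 64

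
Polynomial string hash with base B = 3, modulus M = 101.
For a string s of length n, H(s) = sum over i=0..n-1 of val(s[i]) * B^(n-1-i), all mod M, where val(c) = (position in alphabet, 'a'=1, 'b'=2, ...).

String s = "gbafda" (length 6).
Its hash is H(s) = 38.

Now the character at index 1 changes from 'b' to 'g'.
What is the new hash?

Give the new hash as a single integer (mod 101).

val('b') = 2, val('g') = 7
Position k = 1, exponent = n-1-k = 4
B^4 mod M = 3^4 mod 101 = 81
Delta = (7 - 2) * 81 mod 101 = 1
New hash = (38 + 1) mod 101 = 39

Answer: 39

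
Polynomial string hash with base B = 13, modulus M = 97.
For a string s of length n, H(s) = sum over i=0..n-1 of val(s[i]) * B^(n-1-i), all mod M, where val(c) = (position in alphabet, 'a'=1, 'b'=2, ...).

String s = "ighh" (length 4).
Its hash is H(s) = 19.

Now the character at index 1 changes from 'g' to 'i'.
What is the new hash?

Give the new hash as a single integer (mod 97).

Answer: 66

Derivation:
val('g') = 7, val('i') = 9
Position k = 1, exponent = n-1-k = 2
B^2 mod M = 13^2 mod 97 = 72
Delta = (9 - 7) * 72 mod 97 = 47
New hash = (19 + 47) mod 97 = 66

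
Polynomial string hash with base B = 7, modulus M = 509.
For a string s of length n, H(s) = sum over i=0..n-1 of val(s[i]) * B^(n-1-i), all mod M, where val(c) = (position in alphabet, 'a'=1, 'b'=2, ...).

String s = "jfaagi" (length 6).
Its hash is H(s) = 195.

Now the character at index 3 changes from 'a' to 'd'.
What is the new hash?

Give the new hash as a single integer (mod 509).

Answer: 342

Derivation:
val('a') = 1, val('d') = 4
Position k = 3, exponent = n-1-k = 2
B^2 mod M = 7^2 mod 509 = 49
Delta = (4 - 1) * 49 mod 509 = 147
New hash = (195 + 147) mod 509 = 342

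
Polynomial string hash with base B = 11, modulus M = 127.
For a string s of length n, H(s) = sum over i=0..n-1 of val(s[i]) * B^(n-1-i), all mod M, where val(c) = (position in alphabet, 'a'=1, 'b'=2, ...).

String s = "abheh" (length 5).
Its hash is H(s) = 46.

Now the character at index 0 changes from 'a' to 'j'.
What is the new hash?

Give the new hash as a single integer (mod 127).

val('a') = 1, val('j') = 10
Position k = 0, exponent = n-1-k = 4
B^4 mod M = 11^4 mod 127 = 36
Delta = (10 - 1) * 36 mod 127 = 70
New hash = (46 + 70) mod 127 = 116

Answer: 116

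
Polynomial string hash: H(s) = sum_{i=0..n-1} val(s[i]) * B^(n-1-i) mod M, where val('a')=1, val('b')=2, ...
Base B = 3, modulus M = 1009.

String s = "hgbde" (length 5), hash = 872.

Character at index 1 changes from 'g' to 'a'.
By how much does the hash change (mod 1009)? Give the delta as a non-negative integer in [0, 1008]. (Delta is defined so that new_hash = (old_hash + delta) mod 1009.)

Answer: 847

Derivation:
Delta formula: (val(new) - val(old)) * B^(n-1-k) mod M
  val('a') - val('g') = 1 - 7 = -6
  B^(n-1-k) = 3^3 mod 1009 = 27
  Delta = -6 * 27 mod 1009 = 847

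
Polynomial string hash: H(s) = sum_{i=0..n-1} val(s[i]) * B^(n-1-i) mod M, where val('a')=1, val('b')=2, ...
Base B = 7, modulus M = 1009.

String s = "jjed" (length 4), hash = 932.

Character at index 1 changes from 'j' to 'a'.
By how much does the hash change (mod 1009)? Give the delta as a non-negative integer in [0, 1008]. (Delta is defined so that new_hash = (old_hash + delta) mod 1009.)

Answer: 568

Derivation:
Delta formula: (val(new) - val(old)) * B^(n-1-k) mod M
  val('a') - val('j') = 1 - 10 = -9
  B^(n-1-k) = 7^2 mod 1009 = 49
  Delta = -9 * 49 mod 1009 = 568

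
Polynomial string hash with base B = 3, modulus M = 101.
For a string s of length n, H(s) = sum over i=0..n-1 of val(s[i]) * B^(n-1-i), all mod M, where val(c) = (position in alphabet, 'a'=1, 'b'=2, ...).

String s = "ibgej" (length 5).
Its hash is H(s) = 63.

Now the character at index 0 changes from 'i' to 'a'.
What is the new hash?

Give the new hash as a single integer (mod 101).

Answer: 21

Derivation:
val('i') = 9, val('a') = 1
Position k = 0, exponent = n-1-k = 4
B^4 mod M = 3^4 mod 101 = 81
Delta = (1 - 9) * 81 mod 101 = 59
New hash = (63 + 59) mod 101 = 21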